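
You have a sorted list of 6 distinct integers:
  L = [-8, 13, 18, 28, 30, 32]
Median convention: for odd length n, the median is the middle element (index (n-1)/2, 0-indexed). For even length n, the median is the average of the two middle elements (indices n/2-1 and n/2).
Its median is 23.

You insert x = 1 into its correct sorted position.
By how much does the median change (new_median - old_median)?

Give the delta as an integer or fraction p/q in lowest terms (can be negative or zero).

Answer: -5

Derivation:
Old median = 23
After inserting x = 1: new sorted = [-8, 1, 13, 18, 28, 30, 32]
New median = 18
Delta = 18 - 23 = -5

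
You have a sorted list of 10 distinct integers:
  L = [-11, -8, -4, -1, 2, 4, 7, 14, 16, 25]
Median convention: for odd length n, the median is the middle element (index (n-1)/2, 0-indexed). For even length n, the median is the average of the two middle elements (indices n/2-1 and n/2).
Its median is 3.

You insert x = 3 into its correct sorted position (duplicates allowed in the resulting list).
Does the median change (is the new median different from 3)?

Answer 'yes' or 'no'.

Answer: no

Derivation:
Old median = 3
Insert x = 3
New median = 3
Changed? no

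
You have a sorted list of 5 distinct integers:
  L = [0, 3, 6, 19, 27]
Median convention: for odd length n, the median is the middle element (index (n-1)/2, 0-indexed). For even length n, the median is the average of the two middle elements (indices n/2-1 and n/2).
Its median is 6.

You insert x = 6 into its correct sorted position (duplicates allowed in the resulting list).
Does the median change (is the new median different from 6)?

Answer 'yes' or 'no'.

Old median = 6
Insert x = 6
New median = 6
Changed? no

Answer: no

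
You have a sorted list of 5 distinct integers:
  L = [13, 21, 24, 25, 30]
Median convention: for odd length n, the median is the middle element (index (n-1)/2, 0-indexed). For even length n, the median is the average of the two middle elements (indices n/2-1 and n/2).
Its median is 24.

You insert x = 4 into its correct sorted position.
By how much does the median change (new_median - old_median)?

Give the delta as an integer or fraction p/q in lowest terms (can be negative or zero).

Answer: -3/2

Derivation:
Old median = 24
After inserting x = 4: new sorted = [4, 13, 21, 24, 25, 30]
New median = 45/2
Delta = 45/2 - 24 = -3/2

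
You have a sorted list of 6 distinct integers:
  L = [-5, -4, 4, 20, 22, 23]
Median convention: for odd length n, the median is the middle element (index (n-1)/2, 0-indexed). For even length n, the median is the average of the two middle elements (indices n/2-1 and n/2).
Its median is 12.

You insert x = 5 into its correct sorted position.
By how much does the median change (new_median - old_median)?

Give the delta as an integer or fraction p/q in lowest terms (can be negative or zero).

Old median = 12
After inserting x = 5: new sorted = [-5, -4, 4, 5, 20, 22, 23]
New median = 5
Delta = 5 - 12 = -7

Answer: -7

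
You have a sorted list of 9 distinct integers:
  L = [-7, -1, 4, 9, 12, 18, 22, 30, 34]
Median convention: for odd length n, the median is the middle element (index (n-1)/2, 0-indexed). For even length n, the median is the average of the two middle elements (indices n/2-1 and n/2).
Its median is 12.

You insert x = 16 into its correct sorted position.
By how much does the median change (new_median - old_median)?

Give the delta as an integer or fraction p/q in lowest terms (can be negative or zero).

Old median = 12
After inserting x = 16: new sorted = [-7, -1, 4, 9, 12, 16, 18, 22, 30, 34]
New median = 14
Delta = 14 - 12 = 2

Answer: 2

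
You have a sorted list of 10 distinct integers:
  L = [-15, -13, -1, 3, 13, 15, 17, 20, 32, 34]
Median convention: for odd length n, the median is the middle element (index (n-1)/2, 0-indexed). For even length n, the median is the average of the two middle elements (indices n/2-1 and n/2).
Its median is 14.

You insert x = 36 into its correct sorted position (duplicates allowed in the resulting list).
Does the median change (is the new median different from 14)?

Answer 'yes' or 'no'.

Old median = 14
Insert x = 36
New median = 15
Changed? yes

Answer: yes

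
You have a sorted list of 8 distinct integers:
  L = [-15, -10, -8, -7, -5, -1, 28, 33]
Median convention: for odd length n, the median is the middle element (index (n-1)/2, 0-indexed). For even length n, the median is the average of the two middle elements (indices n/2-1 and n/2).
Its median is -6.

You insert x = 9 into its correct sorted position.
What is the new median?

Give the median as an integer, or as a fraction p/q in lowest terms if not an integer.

Answer: -5

Derivation:
Old list (sorted, length 8): [-15, -10, -8, -7, -5, -1, 28, 33]
Old median = -6
Insert x = 9
Old length even (8). Middle pair: indices 3,4 = -7,-5.
New length odd (9). New median = single middle element.
x = 9: 6 elements are < x, 2 elements are > x.
New sorted list: [-15, -10, -8, -7, -5, -1, 9, 28, 33]
New median = -5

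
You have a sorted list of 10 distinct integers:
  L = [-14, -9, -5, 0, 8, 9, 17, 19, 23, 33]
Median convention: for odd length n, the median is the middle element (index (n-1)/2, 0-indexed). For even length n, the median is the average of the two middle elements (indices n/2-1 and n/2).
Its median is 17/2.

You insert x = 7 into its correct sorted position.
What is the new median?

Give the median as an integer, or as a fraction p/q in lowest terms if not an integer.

Answer: 8

Derivation:
Old list (sorted, length 10): [-14, -9, -5, 0, 8, 9, 17, 19, 23, 33]
Old median = 17/2
Insert x = 7
Old length even (10). Middle pair: indices 4,5 = 8,9.
New length odd (11). New median = single middle element.
x = 7: 4 elements are < x, 6 elements are > x.
New sorted list: [-14, -9, -5, 0, 7, 8, 9, 17, 19, 23, 33]
New median = 8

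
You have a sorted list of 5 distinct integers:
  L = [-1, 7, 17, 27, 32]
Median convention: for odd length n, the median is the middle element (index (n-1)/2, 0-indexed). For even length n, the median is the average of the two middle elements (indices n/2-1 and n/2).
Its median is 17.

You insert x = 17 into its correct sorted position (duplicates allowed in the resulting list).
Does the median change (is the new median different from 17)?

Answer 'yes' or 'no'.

Old median = 17
Insert x = 17
New median = 17
Changed? no

Answer: no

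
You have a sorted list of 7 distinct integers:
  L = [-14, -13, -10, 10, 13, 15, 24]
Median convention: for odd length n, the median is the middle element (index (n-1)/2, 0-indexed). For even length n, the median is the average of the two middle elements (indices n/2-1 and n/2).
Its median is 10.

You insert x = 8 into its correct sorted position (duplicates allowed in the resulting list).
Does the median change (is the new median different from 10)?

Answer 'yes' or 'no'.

Answer: yes

Derivation:
Old median = 10
Insert x = 8
New median = 9
Changed? yes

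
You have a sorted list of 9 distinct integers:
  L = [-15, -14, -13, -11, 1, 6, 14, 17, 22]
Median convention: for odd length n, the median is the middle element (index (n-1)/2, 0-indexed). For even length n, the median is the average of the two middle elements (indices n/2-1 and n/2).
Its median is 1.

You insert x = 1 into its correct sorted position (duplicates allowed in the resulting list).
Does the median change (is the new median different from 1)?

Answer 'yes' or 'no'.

Old median = 1
Insert x = 1
New median = 1
Changed? no

Answer: no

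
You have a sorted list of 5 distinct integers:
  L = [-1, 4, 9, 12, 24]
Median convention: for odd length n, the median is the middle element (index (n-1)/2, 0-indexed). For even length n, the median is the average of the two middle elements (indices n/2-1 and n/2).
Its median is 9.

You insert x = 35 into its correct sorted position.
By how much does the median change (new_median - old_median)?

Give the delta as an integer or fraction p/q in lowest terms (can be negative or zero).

Old median = 9
After inserting x = 35: new sorted = [-1, 4, 9, 12, 24, 35]
New median = 21/2
Delta = 21/2 - 9 = 3/2

Answer: 3/2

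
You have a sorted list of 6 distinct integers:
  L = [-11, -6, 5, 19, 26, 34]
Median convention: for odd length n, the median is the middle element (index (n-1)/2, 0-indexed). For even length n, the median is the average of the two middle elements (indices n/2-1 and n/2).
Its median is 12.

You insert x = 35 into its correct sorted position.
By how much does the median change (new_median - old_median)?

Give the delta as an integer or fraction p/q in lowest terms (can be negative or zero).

Old median = 12
After inserting x = 35: new sorted = [-11, -6, 5, 19, 26, 34, 35]
New median = 19
Delta = 19 - 12 = 7

Answer: 7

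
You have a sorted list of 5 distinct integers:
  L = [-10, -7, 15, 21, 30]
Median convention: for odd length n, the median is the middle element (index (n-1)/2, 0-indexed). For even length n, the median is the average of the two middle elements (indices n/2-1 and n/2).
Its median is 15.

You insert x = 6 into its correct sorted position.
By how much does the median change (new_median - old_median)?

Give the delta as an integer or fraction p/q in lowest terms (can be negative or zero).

Answer: -9/2

Derivation:
Old median = 15
After inserting x = 6: new sorted = [-10, -7, 6, 15, 21, 30]
New median = 21/2
Delta = 21/2 - 15 = -9/2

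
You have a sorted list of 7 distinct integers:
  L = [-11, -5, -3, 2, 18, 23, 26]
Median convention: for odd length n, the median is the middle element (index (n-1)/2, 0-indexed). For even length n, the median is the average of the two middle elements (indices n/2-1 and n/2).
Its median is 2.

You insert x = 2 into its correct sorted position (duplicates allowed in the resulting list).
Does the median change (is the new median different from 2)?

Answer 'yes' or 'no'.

Answer: no

Derivation:
Old median = 2
Insert x = 2
New median = 2
Changed? no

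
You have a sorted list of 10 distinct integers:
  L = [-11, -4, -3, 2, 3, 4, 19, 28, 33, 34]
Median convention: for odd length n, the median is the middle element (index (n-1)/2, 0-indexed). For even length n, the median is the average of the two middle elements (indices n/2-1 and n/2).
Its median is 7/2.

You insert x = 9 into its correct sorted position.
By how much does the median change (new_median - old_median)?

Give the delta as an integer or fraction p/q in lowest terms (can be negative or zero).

Old median = 7/2
After inserting x = 9: new sorted = [-11, -4, -3, 2, 3, 4, 9, 19, 28, 33, 34]
New median = 4
Delta = 4 - 7/2 = 1/2

Answer: 1/2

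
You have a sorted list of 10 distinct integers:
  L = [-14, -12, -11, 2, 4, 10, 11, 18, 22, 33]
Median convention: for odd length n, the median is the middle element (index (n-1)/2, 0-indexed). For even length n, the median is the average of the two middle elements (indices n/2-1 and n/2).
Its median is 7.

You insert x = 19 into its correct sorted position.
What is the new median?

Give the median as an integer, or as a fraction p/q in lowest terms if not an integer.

Old list (sorted, length 10): [-14, -12, -11, 2, 4, 10, 11, 18, 22, 33]
Old median = 7
Insert x = 19
Old length even (10). Middle pair: indices 4,5 = 4,10.
New length odd (11). New median = single middle element.
x = 19: 8 elements are < x, 2 elements are > x.
New sorted list: [-14, -12, -11, 2, 4, 10, 11, 18, 19, 22, 33]
New median = 10

Answer: 10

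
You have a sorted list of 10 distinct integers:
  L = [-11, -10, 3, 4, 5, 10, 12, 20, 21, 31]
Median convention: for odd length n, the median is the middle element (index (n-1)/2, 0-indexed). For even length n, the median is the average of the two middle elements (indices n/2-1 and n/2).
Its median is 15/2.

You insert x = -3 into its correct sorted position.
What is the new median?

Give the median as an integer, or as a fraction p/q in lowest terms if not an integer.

Answer: 5

Derivation:
Old list (sorted, length 10): [-11, -10, 3, 4, 5, 10, 12, 20, 21, 31]
Old median = 15/2
Insert x = -3
Old length even (10). Middle pair: indices 4,5 = 5,10.
New length odd (11). New median = single middle element.
x = -3: 2 elements are < x, 8 elements are > x.
New sorted list: [-11, -10, -3, 3, 4, 5, 10, 12, 20, 21, 31]
New median = 5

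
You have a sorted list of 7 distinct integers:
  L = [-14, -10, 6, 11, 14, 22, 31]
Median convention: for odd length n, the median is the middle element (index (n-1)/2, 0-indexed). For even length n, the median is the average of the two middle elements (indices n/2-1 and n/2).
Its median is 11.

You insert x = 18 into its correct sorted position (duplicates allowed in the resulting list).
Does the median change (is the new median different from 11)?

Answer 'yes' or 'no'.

Old median = 11
Insert x = 18
New median = 25/2
Changed? yes

Answer: yes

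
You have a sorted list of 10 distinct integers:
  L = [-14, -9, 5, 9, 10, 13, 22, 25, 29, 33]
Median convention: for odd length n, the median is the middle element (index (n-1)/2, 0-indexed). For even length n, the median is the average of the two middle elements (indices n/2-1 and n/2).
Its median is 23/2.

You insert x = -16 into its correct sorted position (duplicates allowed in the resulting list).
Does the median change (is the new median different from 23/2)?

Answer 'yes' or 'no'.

Answer: yes

Derivation:
Old median = 23/2
Insert x = -16
New median = 10
Changed? yes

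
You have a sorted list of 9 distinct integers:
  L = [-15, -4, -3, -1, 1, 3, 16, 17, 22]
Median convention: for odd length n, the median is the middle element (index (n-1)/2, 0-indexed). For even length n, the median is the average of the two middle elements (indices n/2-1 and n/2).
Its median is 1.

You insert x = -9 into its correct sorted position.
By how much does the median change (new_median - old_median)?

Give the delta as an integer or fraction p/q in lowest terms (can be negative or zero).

Answer: -1

Derivation:
Old median = 1
After inserting x = -9: new sorted = [-15, -9, -4, -3, -1, 1, 3, 16, 17, 22]
New median = 0
Delta = 0 - 1 = -1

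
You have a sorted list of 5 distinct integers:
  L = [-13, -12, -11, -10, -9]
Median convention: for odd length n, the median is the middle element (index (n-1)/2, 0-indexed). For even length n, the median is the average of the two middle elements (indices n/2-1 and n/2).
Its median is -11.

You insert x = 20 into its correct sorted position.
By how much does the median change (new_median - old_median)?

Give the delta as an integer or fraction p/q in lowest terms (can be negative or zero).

Old median = -11
After inserting x = 20: new sorted = [-13, -12, -11, -10, -9, 20]
New median = -21/2
Delta = -21/2 - -11 = 1/2

Answer: 1/2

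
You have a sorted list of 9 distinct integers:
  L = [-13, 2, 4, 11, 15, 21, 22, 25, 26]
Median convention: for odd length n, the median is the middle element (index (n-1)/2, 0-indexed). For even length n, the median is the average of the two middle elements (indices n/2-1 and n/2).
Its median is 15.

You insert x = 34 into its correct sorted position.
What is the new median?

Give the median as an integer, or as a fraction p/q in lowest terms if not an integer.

Old list (sorted, length 9): [-13, 2, 4, 11, 15, 21, 22, 25, 26]
Old median = 15
Insert x = 34
Old length odd (9). Middle was index 4 = 15.
New length even (10). New median = avg of two middle elements.
x = 34: 9 elements are < x, 0 elements are > x.
New sorted list: [-13, 2, 4, 11, 15, 21, 22, 25, 26, 34]
New median = 18

Answer: 18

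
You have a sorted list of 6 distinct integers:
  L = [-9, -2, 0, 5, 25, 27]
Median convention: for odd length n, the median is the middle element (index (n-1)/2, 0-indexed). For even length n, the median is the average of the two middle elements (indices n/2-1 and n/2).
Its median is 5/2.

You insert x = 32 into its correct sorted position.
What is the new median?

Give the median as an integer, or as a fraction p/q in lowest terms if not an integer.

Answer: 5

Derivation:
Old list (sorted, length 6): [-9, -2, 0, 5, 25, 27]
Old median = 5/2
Insert x = 32
Old length even (6). Middle pair: indices 2,3 = 0,5.
New length odd (7). New median = single middle element.
x = 32: 6 elements are < x, 0 elements are > x.
New sorted list: [-9, -2, 0, 5, 25, 27, 32]
New median = 5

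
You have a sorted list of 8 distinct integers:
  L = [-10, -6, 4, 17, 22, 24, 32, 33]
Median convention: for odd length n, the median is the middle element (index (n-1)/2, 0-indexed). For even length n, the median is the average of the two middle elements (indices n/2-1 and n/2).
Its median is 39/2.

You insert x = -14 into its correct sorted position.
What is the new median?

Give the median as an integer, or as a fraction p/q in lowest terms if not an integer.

Old list (sorted, length 8): [-10, -6, 4, 17, 22, 24, 32, 33]
Old median = 39/2
Insert x = -14
Old length even (8). Middle pair: indices 3,4 = 17,22.
New length odd (9). New median = single middle element.
x = -14: 0 elements are < x, 8 elements are > x.
New sorted list: [-14, -10, -6, 4, 17, 22, 24, 32, 33]
New median = 17

Answer: 17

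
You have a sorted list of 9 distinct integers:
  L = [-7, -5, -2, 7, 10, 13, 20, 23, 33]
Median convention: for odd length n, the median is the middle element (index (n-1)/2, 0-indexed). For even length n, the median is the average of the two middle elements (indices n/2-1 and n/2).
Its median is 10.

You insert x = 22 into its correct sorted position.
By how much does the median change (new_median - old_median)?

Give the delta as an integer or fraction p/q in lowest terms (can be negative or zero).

Answer: 3/2

Derivation:
Old median = 10
After inserting x = 22: new sorted = [-7, -5, -2, 7, 10, 13, 20, 22, 23, 33]
New median = 23/2
Delta = 23/2 - 10 = 3/2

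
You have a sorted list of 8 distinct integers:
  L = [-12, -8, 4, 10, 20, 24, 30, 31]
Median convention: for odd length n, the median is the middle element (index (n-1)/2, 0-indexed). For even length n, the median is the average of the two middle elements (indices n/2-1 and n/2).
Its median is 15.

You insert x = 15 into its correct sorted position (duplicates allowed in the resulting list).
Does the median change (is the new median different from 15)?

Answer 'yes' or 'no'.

Old median = 15
Insert x = 15
New median = 15
Changed? no

Answer: no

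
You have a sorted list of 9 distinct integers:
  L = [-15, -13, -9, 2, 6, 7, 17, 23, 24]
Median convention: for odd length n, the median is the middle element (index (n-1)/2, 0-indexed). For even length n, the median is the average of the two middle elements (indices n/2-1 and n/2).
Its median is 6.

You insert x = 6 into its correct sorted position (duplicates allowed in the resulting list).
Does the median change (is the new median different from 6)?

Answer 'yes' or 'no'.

Answer: no

Derivation:
Old median = 6
Insert x = 6
New median = 6
Changed? no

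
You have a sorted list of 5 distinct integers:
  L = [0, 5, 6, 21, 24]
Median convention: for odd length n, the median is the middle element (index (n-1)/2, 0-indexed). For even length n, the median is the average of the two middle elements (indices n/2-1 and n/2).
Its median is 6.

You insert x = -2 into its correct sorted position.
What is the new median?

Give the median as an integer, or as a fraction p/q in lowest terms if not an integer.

Old list (sorted, length 5): [0, 5, 6, 21, 24]
Old median = 6
Insert x = -2
Old length odd (5). Middle was index 2 = 6.
New length even (6). New median = avg of two middle elements.
x = -2: 0 elements are < x, 5 elements are > x.
New sorted list: [-2, 0, 5, 6, 21, 24]
New median = 11/2

Answer: 11/2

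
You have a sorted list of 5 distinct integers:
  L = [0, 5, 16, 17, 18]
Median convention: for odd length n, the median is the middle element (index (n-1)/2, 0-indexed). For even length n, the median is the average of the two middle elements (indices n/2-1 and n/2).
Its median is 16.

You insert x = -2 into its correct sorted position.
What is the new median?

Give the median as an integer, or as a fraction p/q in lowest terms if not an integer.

Answer: 21/2

Derivation:
Old list (sorted, length 5): [0, 5, 16, 17, 18]
Old median = 16
Insert x = -2
Old length odd (5). Middle was index 2 = 16.
New length even (6). New median = avg of two middle elements.
x = -2: 0 elements are < x, 5 elements are > x.
New sorted list: [-2, 0, 5, 16, 17, 18]
New median = 21/2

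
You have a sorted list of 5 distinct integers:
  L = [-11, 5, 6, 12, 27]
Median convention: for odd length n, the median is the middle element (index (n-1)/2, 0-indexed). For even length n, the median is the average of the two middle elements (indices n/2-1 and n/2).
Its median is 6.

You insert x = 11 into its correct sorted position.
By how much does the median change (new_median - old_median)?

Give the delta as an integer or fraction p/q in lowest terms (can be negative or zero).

Old median = 6
After inserting x = 11: new sorted = [-11, 5, 6, 11, 12, 27]
New median = 17/2
Delta = 17/2 - 6 = 5/2

Answer: 5/2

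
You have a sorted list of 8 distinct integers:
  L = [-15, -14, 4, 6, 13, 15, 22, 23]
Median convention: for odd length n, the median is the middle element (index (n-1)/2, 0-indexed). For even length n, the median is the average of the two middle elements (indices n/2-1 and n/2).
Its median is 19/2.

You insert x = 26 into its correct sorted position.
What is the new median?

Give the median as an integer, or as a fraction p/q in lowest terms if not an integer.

Answer: 13

Derivation:
Old list (sorted, length 8): [-15, -14, 4, 6, 13, 15, 22, 23]
Old median = 19/2
Insert x = 26
Old length even (8). Middle pair: indices 3,4 = 6,13.
New length odd (9). New median = single middle element.
x = 26: 8 elements are < x, 0 elements are > x.
New sorted list: [-15, -14, 4, 6, 13, 15, 22, 23, 26]
New median = 13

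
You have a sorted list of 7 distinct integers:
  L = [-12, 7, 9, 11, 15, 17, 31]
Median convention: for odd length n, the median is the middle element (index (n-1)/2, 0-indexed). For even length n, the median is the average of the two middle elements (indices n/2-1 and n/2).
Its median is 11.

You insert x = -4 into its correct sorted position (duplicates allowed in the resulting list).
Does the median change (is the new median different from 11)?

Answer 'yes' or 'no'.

Old median = 11
Insert x = -4
New median = 10
Changed? yes

Answer: yes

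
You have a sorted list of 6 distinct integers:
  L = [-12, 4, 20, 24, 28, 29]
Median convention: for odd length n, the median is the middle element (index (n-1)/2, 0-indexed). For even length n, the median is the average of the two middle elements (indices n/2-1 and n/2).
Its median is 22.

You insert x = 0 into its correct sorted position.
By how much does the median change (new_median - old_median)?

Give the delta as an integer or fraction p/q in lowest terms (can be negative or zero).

Old median = 22
After inserting x = 0: new sorted = [-12, 0, 4, 20, 24, 28, 29]
New median = 20
Delta = 20 - 22 = -2

Answer: -2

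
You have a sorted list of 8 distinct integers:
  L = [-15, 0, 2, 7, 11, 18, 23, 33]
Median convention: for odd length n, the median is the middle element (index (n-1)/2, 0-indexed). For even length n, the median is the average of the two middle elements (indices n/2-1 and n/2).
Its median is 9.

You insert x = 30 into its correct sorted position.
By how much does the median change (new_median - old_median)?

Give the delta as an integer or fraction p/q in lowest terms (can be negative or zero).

Old median = 9
After inserting x = 30: new sorted = [-15, 0, 2, 7, 11, 18, 23, 30, 33]
New median = 11
Delta = 11 - 9 = 2

Answer: 2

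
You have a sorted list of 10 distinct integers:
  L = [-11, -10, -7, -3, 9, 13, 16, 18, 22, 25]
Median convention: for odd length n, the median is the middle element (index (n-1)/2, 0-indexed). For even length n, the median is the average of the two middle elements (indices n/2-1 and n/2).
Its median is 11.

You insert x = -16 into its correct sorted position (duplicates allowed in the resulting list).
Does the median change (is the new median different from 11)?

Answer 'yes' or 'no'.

Answer: yes

Derivation:
Old median = 11
Insert x = -16
New median = 9
Changed? yes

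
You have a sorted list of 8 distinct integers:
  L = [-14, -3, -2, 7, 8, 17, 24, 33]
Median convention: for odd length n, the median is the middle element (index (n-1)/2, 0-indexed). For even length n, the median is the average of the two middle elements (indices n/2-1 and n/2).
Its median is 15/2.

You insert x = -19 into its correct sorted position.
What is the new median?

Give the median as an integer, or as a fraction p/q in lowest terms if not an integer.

Answer: 7

Derivation:
Old list (sorted, length 8): [-14, -3, -2, 7, 8, 17, 24, 33]
Old median = 15/2
Insert x = -19
Old length even (8). Middle pair: indices 3,4 = 7,8.
New length odd (9). New median = single middle element.
x = -19: 0 elements are < x, 8 elements are > x.
New sorted list: [-19, -14, -3, -2, 7, 8, 17, 24, 33]
New median = 7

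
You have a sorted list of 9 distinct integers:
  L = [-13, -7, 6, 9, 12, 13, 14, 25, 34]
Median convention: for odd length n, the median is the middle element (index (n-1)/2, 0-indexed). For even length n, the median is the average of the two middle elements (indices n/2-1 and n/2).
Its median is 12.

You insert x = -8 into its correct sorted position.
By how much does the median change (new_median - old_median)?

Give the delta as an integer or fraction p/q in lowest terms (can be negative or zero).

Old median = 12
After inserting x = -8: new sorted = [-13, -8, -7, 6, 9, 12, 13, 14, 25, 34]
New median = 21/2
Delta = 21/2 - 12 = -3/2

Answer: -3/2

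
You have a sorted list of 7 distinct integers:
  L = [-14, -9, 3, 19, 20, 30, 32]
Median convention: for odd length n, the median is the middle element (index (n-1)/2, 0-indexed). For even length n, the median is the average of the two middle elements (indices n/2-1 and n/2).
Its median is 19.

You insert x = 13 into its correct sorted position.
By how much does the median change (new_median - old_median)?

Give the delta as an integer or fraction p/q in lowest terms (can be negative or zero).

Answer: -3

Derivation:
Old median = 19
After inserting x = 13: new sorted = [-14, -9, 3, 13, 19, 20, 30, 32]
New median = 16
Delta = 16 - 19 = -3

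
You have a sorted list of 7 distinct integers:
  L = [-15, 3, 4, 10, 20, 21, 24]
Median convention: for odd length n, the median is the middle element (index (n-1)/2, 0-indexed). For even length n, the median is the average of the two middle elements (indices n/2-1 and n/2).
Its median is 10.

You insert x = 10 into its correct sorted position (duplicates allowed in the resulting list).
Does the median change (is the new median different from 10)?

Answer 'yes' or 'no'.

Answer: no

Derivation:
Old median = 10
Insert x = 10
New median = 10
Changed? no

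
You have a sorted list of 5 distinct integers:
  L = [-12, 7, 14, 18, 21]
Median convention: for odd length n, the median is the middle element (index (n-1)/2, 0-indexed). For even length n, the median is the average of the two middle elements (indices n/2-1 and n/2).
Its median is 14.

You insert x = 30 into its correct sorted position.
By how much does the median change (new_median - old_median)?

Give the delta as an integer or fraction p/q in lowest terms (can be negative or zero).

Old median = 14
After inserting x = 30: new sorted = [-12, 7, 14, 18, 21, 30]
New median = 16
Delta = 16 - 14 = 2

Answer: 2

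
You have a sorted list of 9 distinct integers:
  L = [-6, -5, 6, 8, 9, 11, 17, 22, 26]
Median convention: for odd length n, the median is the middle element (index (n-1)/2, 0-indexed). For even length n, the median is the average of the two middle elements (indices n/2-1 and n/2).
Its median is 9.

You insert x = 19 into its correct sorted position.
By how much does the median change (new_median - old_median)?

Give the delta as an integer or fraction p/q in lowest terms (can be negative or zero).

Old median = 9
After inserting x = 19: new sorted = [-6, -5, 6, 8, 9, 11, 17, 19, 22, 26]
New median = 10
Delta = 10 - 9 = 1

Answer: 1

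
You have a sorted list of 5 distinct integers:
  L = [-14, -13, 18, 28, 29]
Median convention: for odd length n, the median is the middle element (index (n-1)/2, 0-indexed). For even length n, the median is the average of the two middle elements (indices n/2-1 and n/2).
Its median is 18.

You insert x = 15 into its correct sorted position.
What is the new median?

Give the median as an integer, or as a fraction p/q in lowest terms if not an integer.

Answer: 33/2

Derivation:
Old list (sorted, length 5): [-14, -13, 18, 28, 29]
Old median = 18
Insert x = 15
Old length odd (5). Middle was index 2 = 18.
New length even (6). New median = avg of two middle elements.
x = 15: 2 elements are < x, 3 elements are > x.
New sorted list: [-14, -13, 15, 18, 28, 29]
New median = 33/2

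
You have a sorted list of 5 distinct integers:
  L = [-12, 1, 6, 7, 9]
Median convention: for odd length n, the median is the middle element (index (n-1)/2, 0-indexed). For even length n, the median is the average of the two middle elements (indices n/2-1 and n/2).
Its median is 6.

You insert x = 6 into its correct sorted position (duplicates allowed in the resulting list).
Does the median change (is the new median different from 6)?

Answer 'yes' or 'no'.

Old median = 6
Insert x = 6
New median = 6
Changed? no

Answer: no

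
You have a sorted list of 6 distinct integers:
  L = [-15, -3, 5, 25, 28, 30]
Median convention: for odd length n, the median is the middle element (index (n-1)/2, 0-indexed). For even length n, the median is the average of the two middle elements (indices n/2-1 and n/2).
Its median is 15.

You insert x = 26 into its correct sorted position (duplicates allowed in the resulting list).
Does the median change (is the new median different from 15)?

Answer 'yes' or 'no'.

Answer: yes

Derivation:
Old median = 15
Insert x = 26
New median = 25
Changed? yes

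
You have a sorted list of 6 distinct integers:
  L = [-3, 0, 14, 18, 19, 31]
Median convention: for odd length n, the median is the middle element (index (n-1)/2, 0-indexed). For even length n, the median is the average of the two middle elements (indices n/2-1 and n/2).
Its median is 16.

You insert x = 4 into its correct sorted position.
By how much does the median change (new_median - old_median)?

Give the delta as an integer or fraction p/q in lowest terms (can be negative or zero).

Answer: -2

Derivation:
Old median = 16
After inserting x = 4: new sorted = [-3, 0, 4, 14, 18, 19, 31]
New median = 14
Delta = 14 - 16 = -2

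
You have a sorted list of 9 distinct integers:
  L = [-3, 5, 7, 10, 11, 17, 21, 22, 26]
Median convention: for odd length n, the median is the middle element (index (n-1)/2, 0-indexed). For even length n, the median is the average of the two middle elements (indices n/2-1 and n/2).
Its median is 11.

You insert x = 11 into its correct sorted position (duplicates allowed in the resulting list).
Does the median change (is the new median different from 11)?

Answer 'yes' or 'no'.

Old median = 11
Insert x = 11
New median = 11
Changed? no

Answer: no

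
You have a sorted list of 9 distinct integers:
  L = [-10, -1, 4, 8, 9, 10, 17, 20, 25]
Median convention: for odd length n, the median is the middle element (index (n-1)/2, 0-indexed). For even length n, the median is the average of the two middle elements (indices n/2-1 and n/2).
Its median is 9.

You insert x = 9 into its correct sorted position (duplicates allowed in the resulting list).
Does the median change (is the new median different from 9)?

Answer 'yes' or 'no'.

Old median = 9
Insert x = 9
New median = 9
Changed? no

Answer: no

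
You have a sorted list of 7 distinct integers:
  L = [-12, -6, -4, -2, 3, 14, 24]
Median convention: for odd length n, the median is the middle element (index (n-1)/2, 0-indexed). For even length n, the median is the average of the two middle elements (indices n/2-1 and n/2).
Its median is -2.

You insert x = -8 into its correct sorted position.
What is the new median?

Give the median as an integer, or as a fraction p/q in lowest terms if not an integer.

Old list (sorted, length 7): [-12, -6, -4, -2, 3, 14, 24]
Old median = -2
Insert x = -8
Old length odd (7). Middle was index 3 = -2.
New length even (8). New median = avg of two middle elements.
x = -8: 1 elements are < x, 6 elements are > x.
New sorted list: [-12, -8, -6, -4, -2, 3, 14, 24]
New median = -3

Answer: -3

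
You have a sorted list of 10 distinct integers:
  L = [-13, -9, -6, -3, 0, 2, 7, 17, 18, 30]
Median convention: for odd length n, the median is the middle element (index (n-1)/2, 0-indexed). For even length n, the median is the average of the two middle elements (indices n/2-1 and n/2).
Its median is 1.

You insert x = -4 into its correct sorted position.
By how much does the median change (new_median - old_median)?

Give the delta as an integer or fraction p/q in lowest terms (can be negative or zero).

Old median = 1
After inserting x = -4: new sorted = [-13, -9, -6, -4, -3, 0, 2, 7, 17, 18, 30]
New median = 0
Delta = 0 - 1 = -1

Answer: -1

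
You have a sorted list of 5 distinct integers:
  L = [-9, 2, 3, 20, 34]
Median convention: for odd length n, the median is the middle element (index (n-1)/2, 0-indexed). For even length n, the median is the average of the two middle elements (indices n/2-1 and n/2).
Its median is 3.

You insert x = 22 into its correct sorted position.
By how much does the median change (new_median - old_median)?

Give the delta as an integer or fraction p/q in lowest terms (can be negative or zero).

Old median = 3
After inserting x = 22: new sorted = [-9, 2, 3, 20, 22, 34]
New median = 23/2
Delta = 23/2 - 3 = 17/2

Answer: 17/2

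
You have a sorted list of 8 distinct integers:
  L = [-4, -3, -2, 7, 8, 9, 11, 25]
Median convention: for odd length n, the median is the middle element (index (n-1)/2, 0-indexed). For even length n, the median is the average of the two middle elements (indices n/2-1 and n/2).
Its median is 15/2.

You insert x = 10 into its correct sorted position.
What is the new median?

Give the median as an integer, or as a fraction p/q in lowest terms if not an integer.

Answer: 8

Derivation:
Old list (sorted, length 8): [-4, -3, -2, 7, 8, 9, 11, 25]
Old median = 15/2
Insert x = 10
Old length even (8). Middle pair: indices 3,4 = 7,8.
New length odd (9). New median = single middle element.
x = 10: 6 elements are < x, 2 elements are > x.
New sorted list: [-4, -3, -2, 7, 8, 9, 10, 11, 25]
New median = 8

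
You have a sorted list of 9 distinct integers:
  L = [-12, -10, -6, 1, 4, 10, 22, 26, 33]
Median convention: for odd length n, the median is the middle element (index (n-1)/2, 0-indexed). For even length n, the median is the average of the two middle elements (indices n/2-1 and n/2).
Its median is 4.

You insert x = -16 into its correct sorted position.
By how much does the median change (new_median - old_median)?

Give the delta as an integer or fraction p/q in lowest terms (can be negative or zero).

Answer: -3/2

Derivation:
Old median = 4
After inserting x = -16: new sorted = [-16, -12, -10, -6, 1, 4, 10, 22, 26, 33]
New median = 5/2
Delta = 5/2 - 4 = -3/2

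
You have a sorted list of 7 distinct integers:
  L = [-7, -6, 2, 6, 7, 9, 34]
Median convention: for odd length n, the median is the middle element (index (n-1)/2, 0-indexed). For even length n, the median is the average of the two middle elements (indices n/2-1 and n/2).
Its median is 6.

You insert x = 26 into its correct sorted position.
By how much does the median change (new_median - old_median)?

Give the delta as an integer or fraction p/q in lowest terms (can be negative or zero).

Old median = 6
After inserting x = 26: new sorted = [-7, -6, 2, 6, 7, 9, 26, 34]
New median = 13/2
Delta = 13/2 - 6 = 1/2

Answer: 1/2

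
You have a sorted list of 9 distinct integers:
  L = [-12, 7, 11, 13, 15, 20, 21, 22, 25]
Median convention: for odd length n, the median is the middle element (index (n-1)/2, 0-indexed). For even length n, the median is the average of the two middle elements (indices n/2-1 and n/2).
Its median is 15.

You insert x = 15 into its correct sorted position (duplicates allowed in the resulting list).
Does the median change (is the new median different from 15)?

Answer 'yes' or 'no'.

Old median = 15
Insert x = 15
New median = 15
Changed? no

Answer: no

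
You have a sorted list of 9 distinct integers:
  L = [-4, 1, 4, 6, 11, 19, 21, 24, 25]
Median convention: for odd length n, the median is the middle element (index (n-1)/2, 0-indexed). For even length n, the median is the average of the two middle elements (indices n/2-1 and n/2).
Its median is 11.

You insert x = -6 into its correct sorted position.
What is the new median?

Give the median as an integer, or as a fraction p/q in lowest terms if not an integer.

Answer: 17/2

Derivation:
Old list (sorted, length 9): [-4, 1, 4, 6, 11, 19, 21, 24, 25]
Old median = 11
Insert x = -6
Old length odd (9). Middle was index 4 = 11.
New length even (10). New median = avg of two middle elements.
x = -6: 0 elements are < x, 9 elements are > x.
New sorted list: [-6, -4, 1, 4, 6, 11, 19, 21, 24, 25]
New median = 17/2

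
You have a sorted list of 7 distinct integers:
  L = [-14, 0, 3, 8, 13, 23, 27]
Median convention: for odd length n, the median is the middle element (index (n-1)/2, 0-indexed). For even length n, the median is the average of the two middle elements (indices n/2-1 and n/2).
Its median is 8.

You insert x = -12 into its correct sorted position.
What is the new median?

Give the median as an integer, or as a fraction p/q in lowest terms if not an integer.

Answer: 11/2

Derivation:
Old list (sorted, length 7): [-14, 0, 3, 8, 13, 23, 27]
Old median = 8
Insert x = -12
Old length odd (7). Middle was index 3 = 8.
New length even (8). New median = avg of two middle elements.
x = -12: 1 elements are < x, 6 elements are > x.
New sorted list: [-14, -12, 0, 3, 8, 13, 23, 27]
New median = 11/2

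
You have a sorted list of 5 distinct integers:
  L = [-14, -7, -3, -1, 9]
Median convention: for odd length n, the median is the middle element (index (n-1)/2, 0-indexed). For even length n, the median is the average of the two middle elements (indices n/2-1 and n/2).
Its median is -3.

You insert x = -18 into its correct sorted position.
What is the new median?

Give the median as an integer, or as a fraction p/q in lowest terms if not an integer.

Answer: -5

Derivation:
Old list (sorted, length 5): [-14, -7, -3, -1, 9]
Old median = -3
Insert x = -18
Old length odd (5). Middle was index 2 = -3.
New length even (6). New median = avg of two middle elements.
x = -18: 0 elements are < x, 5 elements are > x.
New sorted list: [-18, -14, -7, -3, -1, 9]
New median = -5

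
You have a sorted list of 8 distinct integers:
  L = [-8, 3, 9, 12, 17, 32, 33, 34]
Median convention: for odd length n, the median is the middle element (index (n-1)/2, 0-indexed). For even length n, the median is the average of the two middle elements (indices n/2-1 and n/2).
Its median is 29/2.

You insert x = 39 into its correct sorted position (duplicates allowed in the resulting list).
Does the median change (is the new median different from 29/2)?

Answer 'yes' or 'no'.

Answer: yes

Derivation:
Old median = 29/2
Insert x = 39
New median = 17
Changed? yes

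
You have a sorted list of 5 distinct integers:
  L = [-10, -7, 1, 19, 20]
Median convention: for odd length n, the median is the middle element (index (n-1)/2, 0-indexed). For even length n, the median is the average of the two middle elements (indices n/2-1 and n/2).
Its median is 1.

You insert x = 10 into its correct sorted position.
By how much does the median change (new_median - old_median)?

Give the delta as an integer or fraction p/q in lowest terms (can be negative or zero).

Old median = 1
After inserting x = 10: new sorted = [-10, -7, 1, 10, 19, 20]
New median = 11/2
Delta = 11/2 - 1 = 9/2

Answer: 9/2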